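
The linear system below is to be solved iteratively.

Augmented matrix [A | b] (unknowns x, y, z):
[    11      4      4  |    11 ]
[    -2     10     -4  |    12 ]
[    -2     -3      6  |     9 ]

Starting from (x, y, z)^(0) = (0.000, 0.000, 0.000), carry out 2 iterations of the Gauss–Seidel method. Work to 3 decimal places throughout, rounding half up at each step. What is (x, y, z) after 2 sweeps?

Iteration 1:
  x = (11 - (4)·0.000 - (4)·0.000) / (11) = 1.000
  y = (12 - (-2)·1.000 - (-4)·0.000) / (10) = 1.400
  z = (9 - (-2)·1.000 - (-3)·1.400) / (6) = 2.533
Iteration 2:
  x = (11 - (4)·1.400 - (4)·2.533) / (11) = -0.430
  y = (12 - (-2)·-0.430 - (-4)·2.533) / (10) = 2.127
  z = (9 - (-2)·-0.430 - (-3)·2.127) / (6) = 2.420

(-0.430, 2.127, 2.420)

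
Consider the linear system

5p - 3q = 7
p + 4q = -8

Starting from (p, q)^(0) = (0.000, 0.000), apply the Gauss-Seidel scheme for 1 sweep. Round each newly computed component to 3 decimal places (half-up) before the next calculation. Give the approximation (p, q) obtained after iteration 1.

Iteration 1:
  p = (7 - (-3)·0.000) / (5) = 1.400
  q = (-8 - (1)·1.400) / (4) = -2.350

(1.400, -2.350)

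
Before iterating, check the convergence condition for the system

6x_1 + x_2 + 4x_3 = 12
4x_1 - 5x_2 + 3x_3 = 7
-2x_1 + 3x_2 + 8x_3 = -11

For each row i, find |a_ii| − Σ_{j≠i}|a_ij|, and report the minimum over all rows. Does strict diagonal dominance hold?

row 1: |6| − (1+4) = 1
row 2: |-5| − (4+3) = -2
row 3: |8| − (2+3) = 3
minimum over rows = -2 → not strictly diagonally dominant

-2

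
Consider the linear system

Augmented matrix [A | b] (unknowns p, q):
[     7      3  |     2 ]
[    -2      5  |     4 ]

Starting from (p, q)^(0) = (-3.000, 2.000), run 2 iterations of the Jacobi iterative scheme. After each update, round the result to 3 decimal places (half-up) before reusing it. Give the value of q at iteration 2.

Iteration 1:
  p = (2 - (3)·2.000) / (7) = -0.571
  q = (4 - (-2)·-3.000) / (5) = -0.400
Iteration 2:
  p = (2 - (3)·-0.400) / (7) = 0.457
  q = (4 - (-2)·-0.571) / (5) = 0.572

0.572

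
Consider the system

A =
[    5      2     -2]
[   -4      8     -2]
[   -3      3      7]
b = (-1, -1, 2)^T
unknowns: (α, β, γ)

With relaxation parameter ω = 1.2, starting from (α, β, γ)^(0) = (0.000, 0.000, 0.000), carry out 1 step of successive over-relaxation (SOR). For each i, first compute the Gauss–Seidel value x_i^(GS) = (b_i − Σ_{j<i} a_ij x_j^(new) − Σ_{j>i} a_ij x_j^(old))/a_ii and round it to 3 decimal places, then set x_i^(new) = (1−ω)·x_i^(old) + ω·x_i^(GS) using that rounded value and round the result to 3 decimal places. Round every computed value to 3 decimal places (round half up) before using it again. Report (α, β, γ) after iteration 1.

(-0.240, -0.294, 0.371)

Iteration 1:
  α: GS value = (-1 - (2)·0.000 - (-2)·0.000) / (5) = -0.200;  α ← (1−ω)·0.000 + ω·-0.200 = -0.240
  β: GS value = (-1 - (-4)·-0.240 - (-2)·0.000) / (8) = -0.245;  β ← (1−ω)·0.000 + ω·-0.245 = -0.294
  γ: GS value = (2 - (-3)·-0.240 - (3)·-0.294) / (7) = 0.309;  γ ← (1−ω)·0.000 + ω·0.309 = 0.371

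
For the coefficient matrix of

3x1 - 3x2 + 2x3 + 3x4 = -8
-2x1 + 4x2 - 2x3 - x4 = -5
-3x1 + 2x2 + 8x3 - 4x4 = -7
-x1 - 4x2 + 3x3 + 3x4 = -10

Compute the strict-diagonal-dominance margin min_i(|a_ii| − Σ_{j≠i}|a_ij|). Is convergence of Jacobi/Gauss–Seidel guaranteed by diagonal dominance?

row 1: |3| − (3+2+3) = -5
row 2: |4| − (2+2+1) = -1
row 3: |8| − (3+2+4) = -1
row 4: |3| − (1+4+3) = -5
minimum over rows = -5 → not strictly diagonally dominant

-5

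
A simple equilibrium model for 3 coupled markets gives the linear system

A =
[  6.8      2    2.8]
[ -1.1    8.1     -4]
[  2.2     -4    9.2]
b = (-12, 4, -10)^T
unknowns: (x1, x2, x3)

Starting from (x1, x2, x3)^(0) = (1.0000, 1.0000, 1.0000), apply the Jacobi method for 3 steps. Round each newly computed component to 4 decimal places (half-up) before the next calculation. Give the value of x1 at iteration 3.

-1.6787

Iteration 1:
  x1 = (-12 - (2)·1.0000 - (2.8)·1.0000) / (6.8) = -2.4706
  x2 = (4 - (-1.1)·1.0000 - (-4)·1.0000) / (8.1) = 1.1235
  x3 = (-10 - (2.2)·1.0000 - (-4)·1.0000) / (9.2) = -0.8913
Iteration 2:
  x1 = (-12 - (2)·1.1235 - (2.8)·-0.8913) / (6.8) = -1.7281
  x2 = (4 - (-1.1)·-2.4706 - (-4)·-0.8913) / (8.1) = -0.2818
  x3 = (-10 - (2.2)·-2.4706 - (-4)·1.1235) / (9.2) = -0.0077
Iteration 3:
  x1 = (-12 - (2)·-0.2818 - (2.8)·-0.0077) / (6.8) = -1.6787
  x2 = (4 - (-1.1)·-1.7281 - (-4)·-0.0077) / (8.1) = 0.2553
  x3 = (-10 - (2.2)·-1.7281 - (-4)·-0.2818) / (9.2) = -0.7962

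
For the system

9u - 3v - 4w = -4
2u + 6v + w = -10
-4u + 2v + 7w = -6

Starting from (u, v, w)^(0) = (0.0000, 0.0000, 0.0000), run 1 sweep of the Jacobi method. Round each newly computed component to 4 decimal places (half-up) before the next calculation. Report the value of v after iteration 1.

Iteration 1:
  u = (-4 - (-3)·0.0000 - (-4)·0.0000) / (9) = -0.4444
  v = (-10 - (2)·0.0000 - (1)·0.0000) / (6) = -1.6667
  w = (-6 - (-4)·0.0000 - (2)·0.0000) / (7) = -0.8571

-1.6667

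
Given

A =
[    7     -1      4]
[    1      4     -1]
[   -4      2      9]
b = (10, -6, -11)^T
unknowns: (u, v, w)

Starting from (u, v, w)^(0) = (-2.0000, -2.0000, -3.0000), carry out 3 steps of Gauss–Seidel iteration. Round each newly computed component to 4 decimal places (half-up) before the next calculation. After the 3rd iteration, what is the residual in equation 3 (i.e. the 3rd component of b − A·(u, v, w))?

0.0002

Iteration 1:
  u = (10 - (-1)·-2.0000 - (4)·-3.0000) / (7) = 2.8571
  v = (-6 - (1)·2.8571 - (-1)·-3.0000) / (4) = -2.9643
  w = (-11 - (-4)·2.8571 - (2)·-2.9643) / (9) = 0.7063
Iteration 2:
  u = (10 - (-1)·-2.9643 - (4)·0.7063) / (7) = 0.6015
  v = (-6 - (1)·0.6015 - (-1)·0.7063) / (4) = -1.4738
  w = (-11 - (-4)·0.6015 - (2)·-1.4738) / (9) = -0.6274
Iteration 3:
  u = (10 - (-1)·-1.4738 - (4)·-0.6274) / (7) = 1.5765
  v = (-6 - (1)·1.5765 - (-1)·-0.6274) / (4) = -2.0510
  w = (-11 - (-4)·1.5765 - (2)·-2.0510) / (9) = -0.0658
Residual b − A·x = (-2.8233, 0.5617, 0.0002)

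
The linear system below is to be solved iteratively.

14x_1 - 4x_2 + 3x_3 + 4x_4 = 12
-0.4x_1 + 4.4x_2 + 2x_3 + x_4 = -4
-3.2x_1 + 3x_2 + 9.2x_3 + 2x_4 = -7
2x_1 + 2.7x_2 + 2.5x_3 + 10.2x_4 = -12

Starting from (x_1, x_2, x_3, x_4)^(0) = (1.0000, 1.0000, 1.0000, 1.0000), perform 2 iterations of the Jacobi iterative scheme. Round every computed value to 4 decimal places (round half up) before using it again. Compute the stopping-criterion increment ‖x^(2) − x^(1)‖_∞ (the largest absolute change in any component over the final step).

1.5119

Iteration 1:
  x_1 = (12 - (-4)·1.0000 - (3)·1.0000 - (4)·1.0000) / (14) = 0.6429
  x_2 = (-4 - (-0.4)·1.0000 - (2)·1.0000 - (1)·1.0000) / (4.4) = -1.5000
  x_3 = (-7 - (-3.2)·1.0000 - (3)·1.0000 - (2)·1.0000) / (9.2) = -0.9565
  x_4 = (-12 - (2)·1.0000 - (2.7)·1.0000 - (2.5)·1.0000) / (10.2) = -1.8824
Iteration 2:
  x_1 = (12 - (-4)·-1.5000 - (3)·-0.9565 - (4)·-1.8824) / (14) = 1.1714
  x_2 = (-4 - (-0.4)·0.6429 - (2)·-0.9565 - (1)·-1.8824) / (4.4) = 0.0119
  x_3 = (-7 - (-3.2)·0.6429 - (3)·-1.5000 - (2)·-1.8824) / (9.2) = 0.3611
  x_4 = (-12 - (2)·0.6429 - (2.7)·-1.5000 - (2.5)·-0.9565) / (10.2) = -0.6710
Change: (0.5285, 1.5119, 1.3176, 1.2114) → max |·| = 1.5119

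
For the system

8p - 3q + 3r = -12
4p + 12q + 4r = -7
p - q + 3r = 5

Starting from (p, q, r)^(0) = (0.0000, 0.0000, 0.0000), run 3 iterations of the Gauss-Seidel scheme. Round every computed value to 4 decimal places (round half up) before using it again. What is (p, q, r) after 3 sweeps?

Iteration 1:
  p = (-12 - (-3)·0.0000 - (3)·0.0000) / (8) = -1.5000
  q = (-7 - (4)·-1.5000 - (4)·0.0000) / (12) = -0.0833
  r = (5 - (1)·-1.5000 - (-1)·-0.0833) / (3) = 2.1389
Iteration 2:
  p = (-12 - (-3)·-0.0833 - (3)·2.1389) / (8) = -2.3333
  q = (-7 - (4)·-2.3333 - (4)·2.1389) / (12) = -0.5185
  r = (5 - (1)·-2.3333 - (-1)·-0.5185) / (3) = 2.2716
Iteration 3:
  p = (-12 - (-3)·-0.5185 - (3)·2.2716) / (8) = -2.5463
  q = (-7 - (4)·-2.5463 - (4)·2.2716) / (12) = -0.4918
  r = (5 - (1)·-2.5463 - (-1)·-0.4918) / (3) = 2.3515

(-2.5463, -0.4918, 2.3515)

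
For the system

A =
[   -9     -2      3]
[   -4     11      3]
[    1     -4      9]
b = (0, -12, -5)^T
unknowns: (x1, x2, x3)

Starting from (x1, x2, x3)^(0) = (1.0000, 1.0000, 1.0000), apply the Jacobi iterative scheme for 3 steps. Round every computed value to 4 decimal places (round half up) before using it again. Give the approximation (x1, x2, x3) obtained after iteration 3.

Iteration 1:
  x1 = (0 - (-2)·1.0000 - (3)·1.0000) / (-9) = 0.1111
  x2 = (-12 - (-4)·1.0000 - (3)·1.0000) / (11) = -1.0000
  x3 = (-5 - (1)·1.0000 - (-4)·1.0000) / (9) = -0.2222
Iteration 2:
  x1 = (0 - (-2)·-1.0000 - (3)·-0.2222) / (-9) = 0.1482
  x2 = (-12 - (-4)·0.1111 - (3)·-0.2222) / (11) = -0.9899
  x3 = (-5 - (1)·0.1111 - (-4)·-1.0000) / (9) = -1.0123
Iteration 3:
  x1 = (0 - (-2)·-0.9899 - (3)·-1.0123) / (-9) = -0.1175
  x2 = (-12 - (-4)·0.1482 - (3)·-1.0123) / (11) = -0.7609
  x3 = (-5 - (1)·0.1482 - (-4)·-0.9899) / (9) = -1.0120

(-0.1175, -0.7609, -1.0120)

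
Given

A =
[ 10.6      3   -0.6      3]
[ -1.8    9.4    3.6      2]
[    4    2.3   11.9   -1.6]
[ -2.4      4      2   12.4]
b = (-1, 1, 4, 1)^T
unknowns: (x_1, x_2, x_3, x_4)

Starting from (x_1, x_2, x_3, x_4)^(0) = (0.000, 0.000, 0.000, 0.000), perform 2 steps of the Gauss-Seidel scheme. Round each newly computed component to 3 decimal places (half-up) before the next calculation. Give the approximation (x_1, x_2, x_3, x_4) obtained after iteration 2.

Iteration 1:
  x_1 = (-1 - (3)·0.000 - (-0.6)·0.000 - (3)·0.000) / (10.6) = -0.094
  x_2 = (1 - (-1.8)·-0.094 - (3.6)·0.000 - (2)·0.000) / (9.4) = 0.088
  x_3 = (4 - (4)·-0.094 - (2.3)·0.088 - (-1.6)·0.000) / (11.9) = 0.351
  x_4 = (1 - (-2.4)·-0.094 - (4)·0.088 - (2)·0.351) / (12.4) = -0.023
Iteration 2:
  x_1 = (-1 - (3)·0.088 - (-0.6)·0.351 - (3)·-0.023) / (10.6) = -0.093
  x_2 = (1 - (-1.8)·-0.093 - (3.6)·0.351 - (2)·-0.023) / (9.4) = -0.041
  x_3 = (4 - (4)·-0.093 - (2.3)·-0.041 - (-1.6)·-0.023) / (11.9) = 0.372
  x_4 = (1 - (-2.4)·-0.093 - (4)·-0.041 - (2)·0.372) / (12.4) = 0.016

(-0.093, -0.041, 0.372, 0.016)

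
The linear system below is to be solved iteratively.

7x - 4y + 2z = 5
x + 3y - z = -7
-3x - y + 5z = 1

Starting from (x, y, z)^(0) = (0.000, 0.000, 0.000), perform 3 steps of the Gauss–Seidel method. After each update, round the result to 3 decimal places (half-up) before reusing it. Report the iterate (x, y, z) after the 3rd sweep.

(-0.253, -2.475, -0.447)

Iteration 1:
  x = (5 - (-4)·0.000 - (2)·0.000) / (7) = 0.714
  y = (-7 - (1)·0.714 - (-1)·0.000) / (3) = -2.571
  z = (1 - (-3)·0.714 - (-1)·-2.571) / (5) = 0.114
Iteration 2:
  x = (5 - (-4)·-2.571 - (2)·0.114) / (7) = -0.787
  y = (-7 - (1)·-0.787 - (-1)·0.114) / (3) = -2.033
  z = (1 - (-3)·-0.787 - (-1)·-2.033) / (5) = -0.679
Iteration 3:
  x = (5 - (-4)·-2.033 - (2)·-0.679) / (7) = -0.253
  y = (-7 - (1)·-0.253 - (-1)·-0.679) / (3) = -2.475
  z = (1 - (-3)·-0.253 - (-1)·-2.475) / (5) = -0.447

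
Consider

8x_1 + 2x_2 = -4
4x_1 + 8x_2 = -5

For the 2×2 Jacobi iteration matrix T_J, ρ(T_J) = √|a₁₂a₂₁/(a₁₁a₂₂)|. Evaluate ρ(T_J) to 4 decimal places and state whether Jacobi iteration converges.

a₁₂a₂₁/(a₁₁a₂₂) = (2)·(4) / ((8)·(8)) = 0.125000
ρ = √|0.125000| = √0.125000 = 0.3536
ρ < 1, so Jacobi converges

0.3536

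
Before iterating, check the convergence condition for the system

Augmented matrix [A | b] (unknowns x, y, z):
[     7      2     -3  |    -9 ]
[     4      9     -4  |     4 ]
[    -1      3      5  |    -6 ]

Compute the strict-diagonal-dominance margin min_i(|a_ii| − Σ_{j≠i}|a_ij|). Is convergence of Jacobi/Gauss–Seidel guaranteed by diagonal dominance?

row 1: |7| − (2+3) = 2
row 2: |9| − (4+4) = 1
row 3: |5| − (1+3) = 1
minimum over rows = 1 → strictly diagonally dominant (convergence guaranteed)

1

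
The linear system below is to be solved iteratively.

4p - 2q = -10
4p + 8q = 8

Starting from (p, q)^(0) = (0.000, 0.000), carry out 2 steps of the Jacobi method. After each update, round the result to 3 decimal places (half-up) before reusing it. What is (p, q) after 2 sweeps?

Iteration 1:
  p = (-10 - (-2)·0.000) / (4) = -2.500
  q = (8 - (4)·0.000) / (8) = 1.000
Iteration 2:
  p = (-10 - (-2)·1.000) / (4) = -2.000
  q = (8 - (4)·-2.500) / (8) = 2.250

(-2.000, 2.250)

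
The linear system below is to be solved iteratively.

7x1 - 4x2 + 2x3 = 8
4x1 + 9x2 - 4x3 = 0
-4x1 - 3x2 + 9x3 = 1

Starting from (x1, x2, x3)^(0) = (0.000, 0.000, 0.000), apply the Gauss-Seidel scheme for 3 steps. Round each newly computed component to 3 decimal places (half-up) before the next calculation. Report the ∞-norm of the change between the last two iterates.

Iteration 1:
  x1 = (8 - (-4)·0.000 - (2)·0.000) / (7) = 1.143
  x2 = (0 - (4)·1.143 - (-4)·0.000) / (9) = -0.508
  x3 = (1 - (-4)·1.143 - (-3)·-0.508) / (9) = 0.450
Iteration 2:
  x1 = (8 - (-4)·-0.508 - (2)·0.450) / (7) = 0.724
  x2 = (0 - (4)·0.724 - (-4)·0.450) / (9) = -0.122
  x3 = (1 - (-4)·0.724 - (-3)·-0.122) / (9) = 0.392
Iteration 3:
  x1 = (8 - (-4)·-0.122 - (2)·0.392) / (7) = 0.961
  x2 = (0 - (4)·0.961 - (-4)·0.392) / (9) = -0.253
  x3 = (1 - (-4)·0.961 - (-3)·-0.253) / (9) = 0.454
Change: (0.237, -0.131, 0.062) → max |·| = 0.237

0.237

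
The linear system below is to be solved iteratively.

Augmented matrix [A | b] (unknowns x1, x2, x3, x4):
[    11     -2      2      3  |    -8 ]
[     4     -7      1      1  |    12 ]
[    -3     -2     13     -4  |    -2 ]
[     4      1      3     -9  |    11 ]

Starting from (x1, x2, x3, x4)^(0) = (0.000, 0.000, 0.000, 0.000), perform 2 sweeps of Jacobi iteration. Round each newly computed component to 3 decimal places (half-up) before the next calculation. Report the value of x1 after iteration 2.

Iteration 1:
  x1 = (-8 - (-2)·0.000 - (2)·0.000 - (3)·0.000) / (11) = -0.727
  x2 = (12 - (4)·0.000 - (1)·0.000 - (1)·0.000) / (-7) = -1.714
  x3 = (-2 - (-3)·0.000 - (-2)·0.000 - (-4)·0.000) / (13) = -0.154
  x4 = (11 - (4)·0.000 - (1)·0.000 - (3)·0.000) / (-9) = -1.222
Iteration 2:
  x1 = (-8 - (-2)·-1.714 - (2)·-0.154 - (3)·-1.222) / (11) = -0.678
  x2 = (12 - (4)·-0.727 - (1)·-0.154 - (1)·-1.222) / (-7) = -2.326
  x3 = (-2 - (-3)·-0.727 - (-2)·-1.714 - (-4)·-1.222) / (13) = -0.961
  x4 = (11 - (4)·-0.727 - (1)·-1.714 - (3)·-0.154) / (-9) = -1.787

-0.678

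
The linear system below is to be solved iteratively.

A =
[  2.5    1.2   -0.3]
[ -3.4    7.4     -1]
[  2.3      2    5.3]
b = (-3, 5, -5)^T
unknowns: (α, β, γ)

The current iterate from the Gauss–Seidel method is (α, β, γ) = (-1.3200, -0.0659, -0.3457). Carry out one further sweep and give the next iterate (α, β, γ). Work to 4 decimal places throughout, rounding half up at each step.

(-1.2099, 0.0731, -0.4459)

One sweep:
  α = (-3 - (1.2)·-0.0659 - (-0.3)·-0.3457) / (2.5) = -1.2099
  β = (5 - (-3.4)·-1.2099 - (-1)·-0.3457) / (7.4) = 0.0731
  γ = (-5 - (2.3)·-1.2099 - (2)·0.0731) / (5.3) = -0.4459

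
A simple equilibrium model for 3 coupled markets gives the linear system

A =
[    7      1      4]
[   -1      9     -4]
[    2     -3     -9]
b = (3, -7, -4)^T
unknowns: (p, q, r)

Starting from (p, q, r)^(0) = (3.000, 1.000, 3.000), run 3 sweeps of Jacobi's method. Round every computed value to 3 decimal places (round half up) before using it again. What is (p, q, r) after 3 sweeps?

Iteration 1:
  p = (3 - (1)·1.000 - (4)·3.000) / (7) = -1.429
  q = (-7 - (-1)·3.000 - (-4)·3.000) / (9) = 0.889
  r = (-4 - (2)·3.000 - (-3)·1.000) / (-9) = 0.778
Iteration 2:
  p = (3 - (1)·0.889 - (4)·0.778) / (7) = -0.143
  q = (-7 - (-1)·-1.429 - (-4)·0.778) / (9) = -0.591
  r = (-4 - (2)·-1.429 - (-3)·0.889) / (-9) = -0.169
Iteration 3:
  p = (3 - (1)·-0.591 - (4)·-0.169) / (7) = 0.610
  q = (-7 - (-1)·-0.143 - (-4)·-0.169) / (9) = -0.869
  r = (-4 - (2)·-0.143 - (-3)·-0.591) / (-9) = 0.610

(0.610, -0.869, 0.610)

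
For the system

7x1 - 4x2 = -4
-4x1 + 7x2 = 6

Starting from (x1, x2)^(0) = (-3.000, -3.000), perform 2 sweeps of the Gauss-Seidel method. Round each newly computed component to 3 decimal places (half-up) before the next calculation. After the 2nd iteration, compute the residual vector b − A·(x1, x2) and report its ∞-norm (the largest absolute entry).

3.332

Iteration 1:
  x1 = (-4 - (-4)·-3.000) / (7) = -2.286
  x2 = (6 - (-4)·-2.286) / (7) = -0.449
Iteration 2:
  x1 = (-4 - (-4)·-0.449) / (7) = -0.828
  x2 = (6 - (-4)·-0.828) / (7) = 0.384
Residual b − A·x = (3.332, 0.000); ∞-norm = 3.332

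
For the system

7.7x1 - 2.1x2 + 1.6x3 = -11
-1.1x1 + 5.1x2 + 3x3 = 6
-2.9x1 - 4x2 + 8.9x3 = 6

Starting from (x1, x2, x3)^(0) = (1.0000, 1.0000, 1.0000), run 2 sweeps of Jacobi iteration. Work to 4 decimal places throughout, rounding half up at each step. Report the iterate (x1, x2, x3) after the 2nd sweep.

Iteration 1:
  x1 = (-11 - (-2.1)·1.0000 - (1.6)·1.0000) / (7.7) = -1.3636
  x2 = (6 - (-1.1)·1.0000 - (3)·1.0000) / (5.1) = 0.8039
  x3 = (6 - (-2.9)·1.0000 - (-4)·1.0000) / (8.9) = 1.4494
Iteration 2:
  x1 = (-11 - (-2.1)·0.8039 - (1.6)·1.4494) / (7.7) = -1.5105
  x2 = (6 - (-1.1)·-1.3636 - (3)·1.4494) / (5.1) = 0.0298
  x3 = (6 - (-2.9)·-1.3636 - (-4)·0.8039) / (8.9) = 0.5911

(-1.5105, 0.0298, 0.5911)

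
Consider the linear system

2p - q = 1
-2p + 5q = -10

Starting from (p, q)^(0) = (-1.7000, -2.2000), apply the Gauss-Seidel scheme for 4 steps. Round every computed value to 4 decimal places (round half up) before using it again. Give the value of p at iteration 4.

-0.6248

Iteration 1:
  p = (1 - (-1)·-2.2000) / (2) = -0.6000
  q = (-10 - (-2)·-0.6000) / (5) = -2.2400
Iteration 2:
  p = (1 - (-1)·-2.2400) / (2) = -0.6200
  q = (-10 - (-2)·-0.6200) / (5) = -2.2480
Iteration 3:
  p = (1 - (-1)·-2.2480) / (2) = -0.6240
  q = (-10 - (-2)·-0.6240) / (5) = -2.2496
Iteration 4:
  p = (1 - (-1)·-2.2496) / (2) = -0.6248
  q = (-10 - (-2)·-0.6248) / (5) = -2.2499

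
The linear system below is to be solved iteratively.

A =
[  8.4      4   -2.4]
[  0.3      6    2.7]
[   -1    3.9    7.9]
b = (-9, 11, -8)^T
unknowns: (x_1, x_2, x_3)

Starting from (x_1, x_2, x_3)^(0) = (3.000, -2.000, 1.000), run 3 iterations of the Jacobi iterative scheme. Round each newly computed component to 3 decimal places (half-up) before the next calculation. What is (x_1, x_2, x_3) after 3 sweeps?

(-2.322, 2.631, -2.032)

Iteration 1:
  x_1 = (-9 - (4)·-2.000 - (-2.4)·1.000) / (8.4) = 0.167
  x_2 = (11 - (0.3)·3.000 - (2.7)·1.000) / (6) = 1.233
  x_3 = (-8 - (-1)·3.000 - (3.9)·-2.000) / (7.9) = 0.354
Iteration 2:
  x_1 = (-9 - (4)·1.233 - (-2.4)·0.354) / (8.4) = -1.557
  x_2 = (11 - (0.3)·0.167 - (2.7)·0.354) / (6) = 1.666
  x_3 = (-8 - (-1)·0.167 - (3.9)·1.233) / (7.9) = -1.600
Iteration 3:
  x_1 = (-9 - (4)·1.666 - (-2.4)·-1.600) / (8.4) = -2.322
  x_2 = (11 - (0.3)·-1.557 - (2.7)·-1.600) / (6) = 2.631
  x_3 = (-8 - (-1)·-1.557 - (3.9)·1.666) / (7.9) = -2.032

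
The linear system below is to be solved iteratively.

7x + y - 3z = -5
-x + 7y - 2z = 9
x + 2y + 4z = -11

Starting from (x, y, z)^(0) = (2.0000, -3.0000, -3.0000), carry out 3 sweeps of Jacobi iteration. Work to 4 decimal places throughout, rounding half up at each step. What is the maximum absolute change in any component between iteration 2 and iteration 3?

Iteration 1:
  x = (-5 - (1)·-3.0000 - (-3)·-3.0000) / (7) = -1.5714
  y = (9 - (-1)·2.0000 - (-2)·-3.0000) / (7) = 0.7143
  z = (-11 - (1)·2.0000 - (2)·-3.0000) / (4) = -1.7500
Iteration 2:
  x = (-5 - (1)·0.7143 - (-3)·-1.7500) / (7) = -1.5663
  y = (9 - (-1)·-1.5714 - (-2)·-1.7500) / (7) = 0.5612
  z = (-11 - (1)·-1.5714 - (2)·0.7143) / (4) = -2.7143
Iteration 3:
  x = (-5 - (1)·0.5612 - (-3)·-2.7143) / (7) = -1.9577
  y = (9 - (-1)·-1.5663 - (-2)·-2.7143) / (7) = 0.2864
  z = (-11 - (1)·-1.5663 - (2)·0.5612) / (4) = -2.6390
Change: (-0.3914, -0.2748, 0.0753) → max |·| = 0.3914

0.3914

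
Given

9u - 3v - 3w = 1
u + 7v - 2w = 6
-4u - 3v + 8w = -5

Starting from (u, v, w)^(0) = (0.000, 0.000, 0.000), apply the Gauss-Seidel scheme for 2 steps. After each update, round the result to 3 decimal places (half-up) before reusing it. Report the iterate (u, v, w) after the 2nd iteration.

(0.307, 0.741, -0.194)

Iteration 1:
  u = (1 - (-3)·0.000 - (-3)·0.000) / (9) = 0.111
  v = (6 - (1)·0.111 - (-2)·0.000) / (7) = 0.841
  w = (-5 - (-4)·0.111 - (-3)·0.841) / (8) = -0.254
Iteration 2:
  u = (1 - (-3)·0.841 - (-3)·-0.254) / (9) = 0.307
  v = (6 - (1)·0.307 - (-2)·-0.254) / (7) = 0.741
  w = (-5 - (-4)·0.307 - (-3)·0.741) / (8) = -0.194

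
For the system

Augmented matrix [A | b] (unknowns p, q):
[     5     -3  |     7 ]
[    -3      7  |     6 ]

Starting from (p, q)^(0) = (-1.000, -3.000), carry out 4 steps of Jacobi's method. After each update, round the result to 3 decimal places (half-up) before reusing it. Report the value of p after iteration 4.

2.340

Iteration 1:
  p = (7 - (-3)·-3.000) / (5) = -0.400
  q = (6 - (-3)·-1.000) / (7) = 0.429
Iteration 2:
  p = (7 - (-3)·0.429) / (5) = 1.657
  q = (6 - (-3)·-0.400) / (7) = 0.686
Iteration 3:
  p = (7 - (-3)·0.686) / (5) = 1.812
  q = (6 - (-3)·1.657) / (7) = 1.567
Iteration 4:
  p = (7 - (-3)·1.567) / (5) = 2.340
  q = (6 - (-3)·1.812) / (7) = 1.634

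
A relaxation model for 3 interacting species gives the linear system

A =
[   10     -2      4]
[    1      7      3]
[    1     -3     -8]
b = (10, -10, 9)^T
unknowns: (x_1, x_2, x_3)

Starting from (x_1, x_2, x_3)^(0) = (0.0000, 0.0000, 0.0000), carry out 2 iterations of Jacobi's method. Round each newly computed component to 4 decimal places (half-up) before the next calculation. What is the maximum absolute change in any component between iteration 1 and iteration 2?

Iteration 1:
  x_1 = (10 - (-2)·0.0000 - (4)·0.0000) / (10) = 1.0000
  x_2 = (-10 - (1)·0.0000 - (3)·0.0000) / (7) = -1.4286
  x_3 = (9 - (1)·0.0000 - (-3)·0.0000) / (-8) = -1.1250
Iteration 2:
  x_1 = (10 - (-2)·-1.4286 - (4)·-1.1250) / (10) = 1.1643
  x_2 = (-10 - (1)·1.0000 - (3)·-1.1250) / (7) = -1.0893
  x_3 = (9 - (1)·1.0000 - (-3)·-1.4286) / (-8) = -0.4643
Change: (0.1643, 0.3393, 0.6607) → max |·| = 0.6607

0.6607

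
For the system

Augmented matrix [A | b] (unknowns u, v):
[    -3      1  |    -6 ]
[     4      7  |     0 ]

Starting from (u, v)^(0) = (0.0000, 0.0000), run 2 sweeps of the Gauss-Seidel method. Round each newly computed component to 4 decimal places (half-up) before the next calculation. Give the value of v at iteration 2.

Iteration 1:
  u = (-6 - (1)·0.0000) / (-3) = 2.0000
  v = (0 - (4)·2.0000) / (7) = -1.1429
Iteration 2:
  u = (-6 - (1)·-1.1429) / (-3) = 1.6190
  v = (0 - (4)·1.6190) / (7) = -0.9251

-0.9251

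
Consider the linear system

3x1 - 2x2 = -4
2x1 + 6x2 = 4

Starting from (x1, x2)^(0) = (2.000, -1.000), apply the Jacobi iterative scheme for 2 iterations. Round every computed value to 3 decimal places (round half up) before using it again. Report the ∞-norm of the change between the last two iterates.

Iteration 1:
  x1 = (-4 - (-2)·-1.000) / (3) = -2.000
  x2 = (4 - (2)·2.000) / (6) = 0.000
Iteration 2:
  x1 = (-4 - (-2)·0.000) / (3) = -1.333
  x2 = (4 - (2)·-2.000) / (6) = 1.333
Change: (0.667, 1.333) → max |·| = 1.333

1.333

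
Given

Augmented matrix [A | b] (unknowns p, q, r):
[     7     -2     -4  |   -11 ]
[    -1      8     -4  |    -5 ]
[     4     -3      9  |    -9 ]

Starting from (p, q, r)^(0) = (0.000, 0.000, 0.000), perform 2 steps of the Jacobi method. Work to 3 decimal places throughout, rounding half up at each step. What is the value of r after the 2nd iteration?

Iteration 1:
  p = (-11 - (-2)·0.000 - (-4)·0.000) / (7) = -1.571
  q = (-5 - (-1)·0.000 - (-4)·0.000) / (8) = -0.625
  r = (-9 - (4)·0.000 - (-3)·0.000) / (9) = -1.000
Iteration 2:
  p = (-11 - (-2)·-0.625 - (-4)·-1.000) / (7) = -2.321
  q = (-5 - (-1)·-1.571 - (-4)·-1.000) / (8) = -1.321
  r = (-9 - (4)·-1.571 - (-3)·-0.625) / (9) = -0.510

-0.510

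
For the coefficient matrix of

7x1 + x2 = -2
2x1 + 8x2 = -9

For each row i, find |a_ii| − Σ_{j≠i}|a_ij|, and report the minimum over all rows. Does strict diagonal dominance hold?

row 1: |7| − (1) = 6
row 2: |8| − (2) = 6
minimum over rows = 6 → strictly diagonally dominant (convergence guaranteed)

6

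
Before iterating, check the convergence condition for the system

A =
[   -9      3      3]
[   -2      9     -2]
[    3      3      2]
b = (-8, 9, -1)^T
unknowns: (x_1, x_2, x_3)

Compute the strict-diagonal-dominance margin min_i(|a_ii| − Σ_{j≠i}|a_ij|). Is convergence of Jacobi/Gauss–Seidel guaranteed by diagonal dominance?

row 1: |-9| − (3+3) = 3
row 2: |9| − (2+2) = 5
row 3: |2| − (3+3) = -4
minimum over rows = -4 → not strictly diagonally dominant

-4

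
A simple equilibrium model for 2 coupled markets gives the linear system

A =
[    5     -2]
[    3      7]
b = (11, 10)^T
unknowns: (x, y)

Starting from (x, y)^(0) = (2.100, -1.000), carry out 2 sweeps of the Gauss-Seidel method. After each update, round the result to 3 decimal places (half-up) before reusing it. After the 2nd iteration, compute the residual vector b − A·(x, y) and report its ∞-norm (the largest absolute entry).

0.569

Iteration 1:
  x = (11 - (-2)·-1.000) / (5) = 1.800
  y = (10 - (3)·1.800) / (7) = 0.657
Iteration 2:
  x = (11 - (-2)·0.657) / (5) = 2.463
  y = (10 - (3)·2.463) / (7) = 0.373
Residual b − A·x = (-0.569, 0.000); ∞-norm = 0.569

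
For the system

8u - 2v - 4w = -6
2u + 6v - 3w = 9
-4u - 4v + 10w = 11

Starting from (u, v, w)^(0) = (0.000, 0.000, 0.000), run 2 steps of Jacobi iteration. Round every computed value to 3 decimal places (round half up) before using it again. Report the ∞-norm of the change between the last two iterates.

0.925

Iteration 1:
  u = (-6 - (-2)·0.000 - (-4)·0.000) / (8) = -0.750
  v = (9 - (2)·0.000 - (-3)·0.000) / (6) = 1.500
  w = (11 - (-4)·0.000 - (-4)·0.000) / (10) = 1.100
Iteration 2:
  u = (-6 - (-2)·1.500 - (-4)·1.100) / (8) = 0.175
  v = (9 - (2)·-0.750 - (-3)·1.100) / (6) = 2.300
  w = (11 - (-4)·-0.750 - (-4)·1.500) / (10) = 1.400
Change: (0.925, 0.800, 0.300) → max |·| = 0.925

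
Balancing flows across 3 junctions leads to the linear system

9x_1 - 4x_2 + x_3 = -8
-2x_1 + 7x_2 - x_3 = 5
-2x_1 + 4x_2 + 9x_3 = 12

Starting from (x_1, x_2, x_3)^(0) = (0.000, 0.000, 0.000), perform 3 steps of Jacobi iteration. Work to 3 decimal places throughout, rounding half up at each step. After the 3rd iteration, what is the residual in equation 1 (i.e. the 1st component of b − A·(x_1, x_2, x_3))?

-0.174

Iteration 1:
  x_1 = (-8 - (-4)·0.000 - (1)·0.000) / (9) = -0.889
  x_2 = (5 - (-2)·0.000 - (-1)·0.000) / (7) = 0.714
  x_3 = (12 - (-2)·0.000 - (4)·0.000) / (9) = 1.333
Iteration 2:
  x_1 = (-8 - (-4)·0.714 - (1)·1.333) / (9) = -0.720
  x_2 = (5 - (-2)·-0.889 - (-1)·1.333) / (7) = 0.651
  x_3 = (12 - (-2)·-0.889 - (4)·0.714) / (9) = 0.818
Iteration 3:
  x_1 = (-8 - (-4)·0.651 - (1)·0.818) / (9) = -0.690
  x_2 = (5 - (-2)·-0.720 - (-1)·0.818) / (7) = 0.625
  x_3 = (12 - (-2)·-0.720 - (4)·0.651) / (9) = 0.884
Residual b − A·x = (-0.174, 0.129, 0.164)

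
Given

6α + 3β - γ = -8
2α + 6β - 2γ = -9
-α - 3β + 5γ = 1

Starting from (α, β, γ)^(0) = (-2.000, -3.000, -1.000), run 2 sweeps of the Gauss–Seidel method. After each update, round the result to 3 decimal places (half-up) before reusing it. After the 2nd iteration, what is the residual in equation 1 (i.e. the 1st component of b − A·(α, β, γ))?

-0.645

Iteration 1:
  α = (-8 - (3)·-3.000 - (-1)·-1.000) / (6) = 0.000
  β = (-9 - (2)·0.000 - (-2)·-1.000) / (6) = -1.833
  γ = (1 - (-1)·0.000 - (-3)·-1.833) / (5) = -0.900
Iteration 2:
  α = (-8 - (3)·-1.833 - (-1)·-0.900) / (6) = -0.567
  β = (-9 - (2)·-0.567 - (-2)·-0.900) / (6) = -1.611
  γ = (1 - (-1)·-0.567 - (-3)·-1.611) / (5) = -0.880
Residual b − A·x = (-0.645, 0.040, 0.000)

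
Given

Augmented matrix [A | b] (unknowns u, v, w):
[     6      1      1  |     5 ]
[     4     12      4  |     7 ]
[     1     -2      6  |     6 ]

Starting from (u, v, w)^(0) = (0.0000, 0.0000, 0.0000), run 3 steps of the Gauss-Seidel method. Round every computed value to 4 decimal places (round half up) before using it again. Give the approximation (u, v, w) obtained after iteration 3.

(0.6717, 0.0545, 0.9062)

Iteration 1:
  u = (5 - (1)·0.0000 - (1)·0.0000) / (6) = 0.8333
  v = (7 - (4)·0.8333 - (4)·0.0000) / (12) = 0.3056
  w = (6 - (1)·0.8333 - (-2)·0.3056) / (6) = 0.9630
Iteration 2:
  u = (5 - (1)·0.3056 - (1)·0.9630) / (6) = 0.6219
  v = (7 - (4)·0.6219 - (4)·0.9630) / (12) = 0.0550
  w = (6 - (1)·0.6219 - (-2)·0.0550) / (6) = 0.9147
Iteration 3:
  u = (5 - (1)·0.0550 - (1)·0.9147) / (6) = 0.6717
  v = (7 - (4)·0.6717 - (4)·0.9147) / (12) = 0.0545
  w = (6 - (1)·0.6717 - (-2)·0.0545) / (6) = 0.9062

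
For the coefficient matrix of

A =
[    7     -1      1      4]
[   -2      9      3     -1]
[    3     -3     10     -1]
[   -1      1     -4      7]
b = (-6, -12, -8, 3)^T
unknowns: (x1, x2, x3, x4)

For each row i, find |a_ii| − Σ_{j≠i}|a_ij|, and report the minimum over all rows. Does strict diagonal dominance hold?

1

row 1: |7| − (1+1+4) = 1
row 2: |9| − (2+3+1) = 3
row 3: |10| − (3+3+1) = 3
row 4: |7| − (1+1+4) = 1
minimum over rows = 1 → strictly diagonally dominant (convergence guaranteed)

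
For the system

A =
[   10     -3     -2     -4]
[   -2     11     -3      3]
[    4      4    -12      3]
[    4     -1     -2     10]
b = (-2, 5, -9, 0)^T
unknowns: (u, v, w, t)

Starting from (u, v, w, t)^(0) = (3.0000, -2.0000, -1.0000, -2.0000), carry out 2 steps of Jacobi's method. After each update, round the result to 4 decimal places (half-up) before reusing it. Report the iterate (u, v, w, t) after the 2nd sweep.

(-0.3415, 0.7227, 0.1742, 0.9639)

Iteration 1:
  u = (-2 - (-3)·-2.0000 - (-2)·-1.0000 - (-4)·-2.0000) / (10) = -1.8000
  v = (5 - (-2)·3.0000 - (-3)·-1.0000 - (3)·-2.0000) / (11) = 1.2727
  w = (-9 - (4)·3.0000 - (4)·-2.0000 - (3)·-2.0000) / (-12) = 0.5833
  t = (0 - (4)·3.0000 - (-1)·-2.0000 - (-2)·-1.0000) / (10) = -1.6000
Iteration 2:
  u = (-2 - (-3)·1.2727 - (-2)·0.5833 - (-4)·-1.6000) / (10) = -0.3415
  v = (5 - (-2)·-1.8000 - (-3)·0.5833 - (3)·-1.6000) / (11) = 0.7227
  w = (-9 - (4)·-1.8000 - (4)·1.2727 - (3)·-1.6000) / (-12) = 0.1742
  t = (0 - (4)·-1.8000 - (-1)·1.2727 - (-2)·0.5833) / (10) = 0.9639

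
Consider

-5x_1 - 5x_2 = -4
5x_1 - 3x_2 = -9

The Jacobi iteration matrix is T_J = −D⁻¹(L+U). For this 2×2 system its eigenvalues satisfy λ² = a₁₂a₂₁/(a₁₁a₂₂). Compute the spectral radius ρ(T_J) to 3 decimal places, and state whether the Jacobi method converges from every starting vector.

1.291

a₁₂a₂₁/(a₁₁a₂₂) = (-5)·(5) / ((-5)·(-3)) = -1.666667
ρ = √|-1.666667| = √1.666667 = 1.291
ρ > 1, so Jacobi diverges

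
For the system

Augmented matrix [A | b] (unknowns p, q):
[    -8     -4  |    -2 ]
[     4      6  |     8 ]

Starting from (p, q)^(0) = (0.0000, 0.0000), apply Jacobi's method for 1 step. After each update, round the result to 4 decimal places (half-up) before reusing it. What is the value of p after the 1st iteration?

Iteration 1:
  p = (-2 - (-4)·0.0000) / (-8) = 0.2500
  q = (8 - (4)·0.0000) / (6) = 1.3333

0.2500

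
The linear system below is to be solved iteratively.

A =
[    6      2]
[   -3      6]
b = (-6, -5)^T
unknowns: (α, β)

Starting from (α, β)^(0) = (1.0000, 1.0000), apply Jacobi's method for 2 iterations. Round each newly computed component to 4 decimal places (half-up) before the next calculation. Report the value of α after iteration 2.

-0.8889

Iteration 1:
  α = (-6 - (2)·1.0000) / (6) = -1.3333
  β = (-5 - (-3)·1.0000) / (6) = -0.3333
Iteration 2:
  α = (-6 - (2)·-0.3333) / (6) = -0.8889
  β = (-5 - (-3)·-1.3333) / (6) = -1.5000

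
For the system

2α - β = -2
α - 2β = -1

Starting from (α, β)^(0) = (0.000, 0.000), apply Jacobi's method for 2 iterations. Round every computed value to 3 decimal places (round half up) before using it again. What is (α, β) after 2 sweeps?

(-0.750, 0.000)

Iteration 1:
  α = (-2 - (-1)·0.000) / (2) = -1.000
  β = (-1 - (1)·0.000) / (-2) = 0.500
Iteration 2:
  α = (-2 - (-1)·0.500) / (2) = -0.750
  β = (-1 - (1)·-1.000) / (-2) = 0.000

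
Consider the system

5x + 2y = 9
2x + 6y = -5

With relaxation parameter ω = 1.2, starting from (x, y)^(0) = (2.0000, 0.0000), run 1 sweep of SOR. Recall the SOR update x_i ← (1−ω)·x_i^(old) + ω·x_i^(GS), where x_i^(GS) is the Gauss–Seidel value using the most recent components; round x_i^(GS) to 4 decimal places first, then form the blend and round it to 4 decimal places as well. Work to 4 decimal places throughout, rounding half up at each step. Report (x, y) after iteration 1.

(1.7600, -1.7040)

Iteration 1:
  x: GS value = (9 - (2)·0.0000) / (5) = 1.8000;  x ← (1−ω)·2.0000 + ω·1.8000 = 1.7600
  y: GS value = (-5 - (2)·1.7600) / (6) = -1.4200;  y ← (1−ω)·0.0000 + ω·-1.4200 = -1.7040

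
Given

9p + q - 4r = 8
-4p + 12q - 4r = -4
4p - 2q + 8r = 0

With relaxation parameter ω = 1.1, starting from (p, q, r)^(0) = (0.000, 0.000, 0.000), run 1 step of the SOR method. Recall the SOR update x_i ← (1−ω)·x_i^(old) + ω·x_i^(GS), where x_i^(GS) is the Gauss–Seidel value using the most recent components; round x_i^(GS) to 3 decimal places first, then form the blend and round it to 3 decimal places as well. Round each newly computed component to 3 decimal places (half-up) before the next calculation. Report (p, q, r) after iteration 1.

(0.978, -0.008, -0.540)

Iteration 1:
  p: GS value = (8 - (1)·0.000 - (-4)·0.000) / (9) = 0.889;  p ← (1−ω)·0.000 + ω·0.889 = 0.978
  q: GS value = (-4 - (-4)·0.978 - (-4)·0.000) / (12) = -0.007;  q ← (1−ω)·0.000 + ω·-0.007 = -0.008
  r: GS value = (0 - (4)·0.978 - (-2)·-0.008) / (8) = -0.491;  r ← (1−ω)·0.000 + ω·-0.491 = -0.540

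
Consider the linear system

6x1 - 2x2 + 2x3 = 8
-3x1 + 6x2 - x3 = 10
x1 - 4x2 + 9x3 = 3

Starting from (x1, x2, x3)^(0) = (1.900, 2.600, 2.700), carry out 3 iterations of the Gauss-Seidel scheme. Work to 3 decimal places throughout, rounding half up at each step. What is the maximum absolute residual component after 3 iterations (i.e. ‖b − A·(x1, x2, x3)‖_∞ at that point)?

Iteration 1:
  x1 = (8 - (-2)·2.600 - (2)·2.700) / (6) = 1.300
  x2 = (10 - (-3)·1.300 - (-1)·2.700) / (6) = 2.767
  x3 = (3 - (1)·1.300 - (-4)·2.767) / (9) = 1.419
Iteration 2:
  x1 = (8 - (-2)·2.767 - (2)·1.419) / (6) = 1.783
  x2 = (10 - (-3)·1.783 - (-1)·1.419) / (6) = 2.795
  x3 = (3 - (1)·1.783 - (-4)·2.795) / (9) = 1.377
Iteration 3:
  x1 = (8 - (-2)·2.795 - (2)·1.377) / (6) = 1.806
  x2 = (10 - (-3)·1.806 - (-1)·1.377) / (6) = 2.799
  x3 = (3 - (1)·1.806 - (-4)·2.799) / (9) = 1.377
Residual b − A·x = (0.008, 0.001, -0.003); ∞-norm = 0.008

0.008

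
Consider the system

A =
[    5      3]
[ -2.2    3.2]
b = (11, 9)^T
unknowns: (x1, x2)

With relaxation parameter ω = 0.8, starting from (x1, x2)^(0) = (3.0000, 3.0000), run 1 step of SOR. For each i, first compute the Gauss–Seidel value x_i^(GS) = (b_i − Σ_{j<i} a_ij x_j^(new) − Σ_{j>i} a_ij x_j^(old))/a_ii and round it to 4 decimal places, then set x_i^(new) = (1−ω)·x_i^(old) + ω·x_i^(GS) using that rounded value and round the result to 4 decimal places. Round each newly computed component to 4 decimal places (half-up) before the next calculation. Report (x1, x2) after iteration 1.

Iteration 1:
  x1: GS value = (11 - (3)·3.0000) / (5) = 0.4000;  x1 ← (1−ω)·3.0000 + ω·0.4000 = 0.9200
  x2: GS value = (9 - (-2.2)·0.9200) / (3.2) = 3.4450;  x2 ← (1−ω)·3.0000 + ω·3.4450 = 3.3560

(0.9200, 3.3560)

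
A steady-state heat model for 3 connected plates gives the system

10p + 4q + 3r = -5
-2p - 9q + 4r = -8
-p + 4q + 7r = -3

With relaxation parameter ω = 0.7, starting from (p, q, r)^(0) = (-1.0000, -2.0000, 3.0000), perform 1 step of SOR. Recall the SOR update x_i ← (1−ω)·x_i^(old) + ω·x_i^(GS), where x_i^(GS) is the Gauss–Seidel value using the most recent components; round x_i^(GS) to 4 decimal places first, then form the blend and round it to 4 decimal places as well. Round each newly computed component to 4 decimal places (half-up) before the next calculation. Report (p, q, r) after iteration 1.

(-0.7200, 1.0675, 0.1010)

Iteration 1:
  p: GS value = (-5 - (4)·-2.0000 - (3)·3.0000) / (10) = -0.6000;  p ← (1−ω)·-1.0000 + ω·-0.6000 = -0.7200
  q: GS value = (-8 - (-2)·-0.7200 - (4)·3.0000) / (-9) = 2.3822;  q ← (1−ω)·-2.0000 + ω·2.3822 = 1.0675
  r: GS value = (-3 - (-1)·-0.7200 - (4)·1.0675) / (7) = -1.1414;  r ← (1−ω)·3.0000 + ω·-1.1414 = 0.1010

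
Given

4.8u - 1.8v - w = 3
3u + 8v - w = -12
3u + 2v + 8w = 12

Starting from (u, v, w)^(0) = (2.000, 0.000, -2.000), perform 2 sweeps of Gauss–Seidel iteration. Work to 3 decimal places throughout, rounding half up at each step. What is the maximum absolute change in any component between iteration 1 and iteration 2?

Iteration 1:
  u = (3 - (-1.8)·0.000 - (-1)·-2.000) / (4.8) = 0.208
  v = (-12 - (3)·0.208 - (-1)·-2.000) / (8) = -1.828
  w = (12 - (3)·0.208 - (2)·-1.828) / (8) = 1.879
Iteration 2:
  u = (3 - (-1.8)·-1.828 - (-1)·1.879) / (4.8) = 0.331
  v = (-12 - (3)·0.331 - (-1)·1.879) / (8) = -1.389
  w = (12 - (3)·0.331 - (2)·-1.389) / (8) = 1.723
Change: (0.123, 0.439, -0.156) → max |·| = 0.439

0.439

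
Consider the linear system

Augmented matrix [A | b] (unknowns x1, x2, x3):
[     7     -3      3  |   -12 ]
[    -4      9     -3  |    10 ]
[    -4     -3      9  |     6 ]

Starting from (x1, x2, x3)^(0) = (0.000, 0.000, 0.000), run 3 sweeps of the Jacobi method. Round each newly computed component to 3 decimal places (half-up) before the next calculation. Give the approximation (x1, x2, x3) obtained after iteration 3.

Iteration 1:
  x1 = (-12 - (-3)·0.000 - (3)·0.000) / (7) = -1.714
  x2 = (10 - (-4)·0.000 - (-3)·0.000) / (9) = 1.111
  x3 = (6 - (-4)·0.000 - (-3)·0.000) / (9) = 0.667
Iteration 2:
  x1 = (-12 - (-3)·1.111 - (3)·0.667) / (7) = -1.524
  x2 = (10 - (-4)·-1.714 - (-3)·0.667) / (9) = 0.572
  x3 = (6 - (-4)·-1.714 - (-3)·1.111) / (9) = 0.275
Iteration 3:
  x1 = (-12 - (-3)·0.572 - (3)·0.275) / (7) = -1.587
  x2 = (10 - (-4)·-1.524 - (-3)·0.275) / (9) = 0.525
  x3 = (6 - (-4)·-1.524 - (-3)·0.572) / (9) = 0.180

(-1.587, 0.525, 0.180)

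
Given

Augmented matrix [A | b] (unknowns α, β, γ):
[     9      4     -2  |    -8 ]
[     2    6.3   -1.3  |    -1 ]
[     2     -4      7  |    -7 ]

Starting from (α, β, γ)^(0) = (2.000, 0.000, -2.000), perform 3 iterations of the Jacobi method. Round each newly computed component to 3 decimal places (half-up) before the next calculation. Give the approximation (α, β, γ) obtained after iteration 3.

Iteration 1:
  α = (-8 - (4)·0.000 - (-2)·-2.000) / (9) = -1.333
  β = (-1 - (2)·2.000 - (-1.3)·-2.000) / (6.3) = -1.206
  γ = (-7 - (2)·2.000 - (-4)·0.000) / (7) = -1.571
Iteration 2:
  α = (-8 - (4)·-1.206 - (-2)·-1.571) / (9) = -0.702
  β = (-1 - (2)·-1.333 - (-1.3)·-1.571) / (6.3) = -0.060
  γ = (-7 - (2)·-1.333 - (-4)·-1.206) / (7) = -1.308
Iteration 3:
  α = (-8 - (4)·-0.060 - (-2)·-1.308) / (9) = -1.153
  β = (-1 - (2)·-0.702 - (-1.3)·-1.308) / (6.3) = -0.206
  γ = (-7 - (2)·-0.702 - (-4)·-0.060) / (7) = -0.834

(-1.153, -0.206, -0.834)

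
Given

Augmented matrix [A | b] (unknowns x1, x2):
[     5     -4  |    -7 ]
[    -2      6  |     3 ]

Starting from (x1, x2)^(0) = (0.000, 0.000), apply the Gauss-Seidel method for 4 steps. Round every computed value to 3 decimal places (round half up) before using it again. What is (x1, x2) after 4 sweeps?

(-1.364, 0.045)

Iteration 1:
  x1 = (-7 - (-4)·0.000) / (5) = -1.400
  x2 = (3 - (-2)·-1.400) / (6) = 0.033
Iteration 2:
  x1 = (-7 - (-4)·0.033) / (5) = -1.374
  x2 = (3 - (-2)·-1.374) / (6) = 0.042
Iteration 3:
  x1 = (-7 - (-4)·0.042) / (5) = -1.366
  x2 = (3 - (-2)·-1.366) / (6) = 0.045
Iteration 4:
  x1 = (-7 - (-4)·0.045) / (5) = -1.364
  x2 = (3 - (-2)·-1.364) / (6) = 0.045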